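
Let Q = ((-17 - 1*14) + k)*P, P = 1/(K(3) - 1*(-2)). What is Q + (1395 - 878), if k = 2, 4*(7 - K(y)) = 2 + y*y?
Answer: 12809/25 ≈ 512.36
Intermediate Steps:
K(y) = 13/2 - y²/4 (K(y) = 7 - (2 + y*y)/4 = 7 - (2 + y²)/4 = 7 + (-½ - y²/4) = 13/2 - y²/4)
P = 4/25 (P = 1/((13/2 - ¼*3²) - 1*(-2)) = 1/((13/2 - ¼*9) + 2) = 1/((13/2 - 9/4) + 2) = 1/(17/4 + 2) = 1/(25/4) = 4/25 ≈ 0.16000)
Q = -116/25 (Q = ((-17 - 1*14) + 2)*(4/25) = ((-17 - 14) + 2)*(4/25) = (-31 + 2)*(4/25) = -29*4/25 = -116/25 ≈ -4.6400)
Q + (1395 - 878) = -116/25 + (1395 - 878) = -116/25 + 517 = 12809/25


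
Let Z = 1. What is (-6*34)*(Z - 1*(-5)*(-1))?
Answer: 816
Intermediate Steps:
(-6*34)*(Z - 1*(-5)*(-1)) = (-6*34)*(1 - 1*(-5)*(-1)) = -204*(1 + 5*(-1)) = -204*(1 - 5) = -204*(-4) = 816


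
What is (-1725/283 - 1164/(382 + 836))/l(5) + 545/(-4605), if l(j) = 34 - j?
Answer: -554672206/1534405341 ≈ -0.36149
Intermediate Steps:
(-1725/283 - 1164/(382 + 836))/l(5) + 545/(-4605) = (-1725/283 - 1164/(382 + 836))/(34 - 1*5) + 545/(-4605) = (-1725*1/283 - 1164/1218)/(34 - 5) + 545*(-1/4605) = (-1725/283 - 1164*1/1218)/29 - 109/921 = (-1725/283 - 194/203)*(1/29) - 109/921 = -405077/57449*1/29 - 109/921 = -405077/1666021 - 109/921 = -554672206/1534405341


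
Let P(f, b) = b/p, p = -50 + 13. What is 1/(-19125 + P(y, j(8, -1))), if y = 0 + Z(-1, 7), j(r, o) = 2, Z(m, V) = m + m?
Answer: -37/707627 ≈ -5.2287e-5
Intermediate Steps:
Z(m, V) = 2*m
p = -37
y = -2 (y = 0 + 2*(-1) = 0 - 2 = -2)
P(f, b) = -b/37 (P(f, b) = b/(-37) = b*(-1/37) = -b/37)
1/(-19125 + P(y, j(8, -1))) = 1/(-19125 - 1/37*2) = 1/(-19125 - 2/37) = 1/(-707627/37) = -37/707627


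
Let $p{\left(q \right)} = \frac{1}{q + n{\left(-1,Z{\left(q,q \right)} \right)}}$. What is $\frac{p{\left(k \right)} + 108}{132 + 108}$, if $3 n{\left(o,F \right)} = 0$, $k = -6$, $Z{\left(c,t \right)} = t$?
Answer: $\frac{647}{1440} \approx 0.44931$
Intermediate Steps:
$n{\left(o,F \right)} = 0$ ($n{\left(o,F \right)} = \frac{1}{3} \cdot 0 = 0$)
$p{\left(q \right)} = \frac{1}{q}$ ($p{\left(q \right)} = \frac{1}{q + 0} = \frac{1}{q}$)
$\frac{p{\left(k \right)} + 108}{132 + 108} = \frac{\frac{1}{-6} + 108}{132 + 108} = \frac{- \frac{1}{6} + 108}{240} = \frac{647}{6} \cdot \frac{1}{240} = \frac{647}{1440}$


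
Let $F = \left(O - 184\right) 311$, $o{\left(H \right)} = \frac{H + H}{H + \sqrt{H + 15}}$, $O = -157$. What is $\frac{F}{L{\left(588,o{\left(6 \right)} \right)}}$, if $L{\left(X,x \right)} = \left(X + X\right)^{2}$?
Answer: $- \frac{106051}{1382976} \approx -0.076683$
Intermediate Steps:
$o{\left(H \right)} = \frac{2 H}{H + \sqrt{15 + H}}$
$F = -106051$ ($F = \left(-157 - 184\right) 311 = \left(-341\right) 311 = -106051$)
$L{\left(X,x \right)} = 4 X^{2}$ ($L{\left(X,x \right)} = \left(2 X\right)^{2} = 4 X^{2}$)
$\frac{F}{L{\left(588,o{\left(6 \right)} \right)}} = - \frac{106051}{4 \cdot 588^{2}} = - \frac{106051}{4 \cdot 345744} = - \frac{106051}{1382976}$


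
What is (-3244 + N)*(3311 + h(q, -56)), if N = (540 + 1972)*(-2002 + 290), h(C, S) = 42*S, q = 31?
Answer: -4127332692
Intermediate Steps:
N = -4300544 (N = 2512*(-1712) = -4300544)
(-3244 + N)*(3311 + h(q, -56)) = (-3244 - 4300544)*(3311 + 42*(-56)) = -4303788*(3311 - 2352) = -4303788*959 = -4127332692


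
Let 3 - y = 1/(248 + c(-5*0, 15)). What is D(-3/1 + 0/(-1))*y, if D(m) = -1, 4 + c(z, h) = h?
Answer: -776/259 ≈ -2.9961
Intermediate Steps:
c(z, h) = -4 + h
y = 776/259 (y = 3 - 1/(248 + (-4 + 15)) = 3 - 1/(248 + 11) = 3 - 1/259 = 776/259 ≈ 2.9961)
D(-3/1 + 0/(-1))*y = -1*776/259 = -776/259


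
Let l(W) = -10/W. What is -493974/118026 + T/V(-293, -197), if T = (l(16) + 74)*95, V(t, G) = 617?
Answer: 230192457/32365352 ≈ 7.1123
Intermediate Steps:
T = 55765/8 (T = (-10/16 + 74)*95 = (-10*1/16 + 74)*95 = (-5/8 + 74)*95 = (587/8)*95 = 55765/8 ≈ 6970.6)
-493974/118026 + T/V(-293, -197) = -493974/118026 + (55765/8)/617 = -493974*1/118026 + (55765/8)*(1/617) = -27443/6557 + 55765/4936 = 230192457/32365352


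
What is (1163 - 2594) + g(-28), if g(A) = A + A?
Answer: -1487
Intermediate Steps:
g(A) = 2*A
(1163 - 2594) + g(-28) = (1163 - 2594) + 2*(-28) = -1431 - 56 = -1487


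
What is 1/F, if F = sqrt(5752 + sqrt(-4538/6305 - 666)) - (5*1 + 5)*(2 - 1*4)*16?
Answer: 6305/(2017600 + sqrt(2)*6305**(3/4)*sqrt(2876*sqrt(6305) + I*sqrt(1050917))) ≈ 0.0025263 - 1.0864e-6*I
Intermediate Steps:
F = 320 + sqrt(5752 + 2*I*sqrt(6626031685)/6305) (F = sqrt(5752 + sqrt(-4538*1/6305 - 666)) - (5 + 5)*(2 - 4)*16 = sqrt(5752 + sqrt(-4538/6305 - 666)) - 10*(-2)*16 = sqrt(5752 + sqrt(-4203668/6305)) - (-20)*16 = sqrt(5752 + 2*I*sqrt(6626031685)/6305) - 1*(-320) = sqrt(5752 + 2*I*sqrt(6626031685)/6305) + 320 = 320 + sqrt(5752 + 2*I*sqrt(6626031685)/6305) ≈ 395.84 + 0.17023*I)
1/F = 1/(320 + 6305**(3/4)*sqrt(5752*sqrt(6305) + 2*I*sqrt(1050917))/6305)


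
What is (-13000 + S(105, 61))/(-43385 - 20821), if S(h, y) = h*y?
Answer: 6595/64206 ≈ 0.10272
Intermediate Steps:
(-13000 + S(105, 61))/(-43385 - 20821) = (-13000 + 105*61)/(-43385 - 20821) = (-13000 + 6405)/(-64206) = -6595*(-1/64206) = 6595/64206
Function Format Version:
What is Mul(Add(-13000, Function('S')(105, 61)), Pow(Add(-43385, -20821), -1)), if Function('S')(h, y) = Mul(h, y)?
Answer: Rational(6595, 64206) ≈ 0.10272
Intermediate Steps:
Mul(Add(-13000, Function('S')(105, 61)), Pow(Add(-43385, -20821), -1)) = Mul(Add(-13000, Mul(105, 61)), Pow(Add(-43385, -20821), -1)) = Mul(Add(-13000, 6405), Pow(-64206, -1)) = Mul(-6595, Rational(-1, 64206)) = Rational(6595, 64206)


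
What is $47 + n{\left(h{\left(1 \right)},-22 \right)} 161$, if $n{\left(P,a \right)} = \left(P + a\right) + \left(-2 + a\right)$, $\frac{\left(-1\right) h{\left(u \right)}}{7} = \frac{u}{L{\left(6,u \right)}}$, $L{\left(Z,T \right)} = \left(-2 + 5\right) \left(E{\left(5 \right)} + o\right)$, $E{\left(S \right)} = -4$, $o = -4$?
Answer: $- \frac{175489}{24} \approx -7312.0$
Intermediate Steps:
$L{\left(Z,T \right)} = -24$ ($L{\left(Z,T \right)} = \left(-2 + 5\right) \left(-4 - 4\right) = 3 \left(-8\right) = -24$)
$h{\left(u \right)} = \frac{7 u}{24}$ ($h{\left(u \right)} = - 7 \frac{u}{-24} = - 7 u \left(- \frac{1}{24}\right) = - 7 \left(- \frac{u}{24}\right) = \frac{7 u}{24}$)
$n{\left(P,a \right)} = -2 + P + 2 a$
$47 + n{\left(h{\left(1 \right)},-22 \right)} 161 = 47 + \left(-2 + \frac{7}{24} \cdot 1 + 2 \left(-22\right)\right) 161 = 47 + \left(-2 + \frac{7}{24} - 44\right) 161 = 47 - \frac{176617}{24} = - \frac{175489}{24}$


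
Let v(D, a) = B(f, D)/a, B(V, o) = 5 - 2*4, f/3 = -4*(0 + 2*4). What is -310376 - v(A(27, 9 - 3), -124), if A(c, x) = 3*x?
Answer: -38486627/124 ≈ -3.1038e+5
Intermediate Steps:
f = -96 (f = 3*(-4*(0 + 2*4)) = 3*(-4*(0 + 8)) = 3*(-4*8) = 3*(-32) = -96)
B(V, o) = -3 (B(V, o) = 5 - 8 = -3)
v(D, a) = -3/a
-310376 - v(A(27, 9 - 3), -124) = -310376 - (-3)/(-124) = -310376 - (-3)*(-1)/124 = -310376 - 1*3/124 = -310376 - 3/124 = -38486627/124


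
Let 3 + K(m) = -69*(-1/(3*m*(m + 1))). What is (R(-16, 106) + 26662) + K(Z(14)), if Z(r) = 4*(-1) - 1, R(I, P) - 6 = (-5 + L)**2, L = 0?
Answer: 533823/20 ≈ 26691.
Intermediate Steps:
R(I, P) = 31 (R(I, P) = 6 + (-5 + 0)**2 = 6 + (-5)**2 = 6 + 25 = 31)
Z(r) = -5 (Z(r) = -4 - 1 = -5)
K(m) = -3 - 69/(m*(-3 - 3*m)) (K(m) = -3 - 69*(-1/(3*m*(m + 1))) = -3 - 69*(-1/(3*m*(1 + m))) = -3 - 69*1/(m*(-3 - 3*m)) = -3 - 69/(m*(-3 - 3*m)))
(R(-16, 106) + 26662) + K(Z(14)) = (31 + 26662) + (23 - 3*(-5) - 3*(-5)**2)/((-5)*(1 - 5)) = 26693 - 1/5*(23 + 15 - 3*25)/(-4) = 26693 - 1/5*(-1/4)*(23 + 15 - 75) = 26693 - 1/5*(-1/4)*(-37) = 26693 - 37/20 = 533823/20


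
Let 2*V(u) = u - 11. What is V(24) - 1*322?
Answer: -631/2 ≈ -315.50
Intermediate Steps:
V(u) = -11/2 + u/2 (V(u) = (u - 11)/2 = (-11 + u)/2 = -11/2 + u/2)
V(24) - 1*322 = (-11/2 + (1/2)*24) - 1*322 = (-11/2 + 12) - 322 = 13/2 - 322 = -631/2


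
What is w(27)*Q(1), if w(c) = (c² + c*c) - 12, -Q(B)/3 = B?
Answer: -4338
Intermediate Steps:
Q(B) = -3*B
w(c) = -12 + 2*c² (w(c) = (c² + c²) - 12 = 2*c² - 12 = -12 + 2*c²)
w(27)*Q(1) = (-12 + 2*27²)*(-3*1) = (-12 + 2*729)*(-3) = (-12 + 1458)*(-3) = 1446*(-3) = -4338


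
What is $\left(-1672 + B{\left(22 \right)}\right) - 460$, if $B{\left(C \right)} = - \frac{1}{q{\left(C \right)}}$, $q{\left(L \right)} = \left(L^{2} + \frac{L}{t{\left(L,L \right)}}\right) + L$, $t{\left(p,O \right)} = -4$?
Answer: $- \frac{2134134}{1001} \approx -2132.0$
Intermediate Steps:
$q{\left(L \right)} = L^{2} + \frac{3 L}{4}$ ($q{\left(L \right)} = \left(L^{2} + \frac{L}{-4}\right) + L = \left(L^{2} - \frac{L}{4}\right) + L = L^{2} + \frac{3 L}{4}$)
$B{\left(C \right)} = - \frac{4}{C \left(3 + 4 C\right)}$ ($B{\left(C \right)} = - \frac{1}{\frac{1}{4} C \left(3 + 4 C\right)} = - \frac{4}{C \left(3 + 4 C\right)}$)
$\left(-1672 + B{\left(22 \right)}\right) - 460 = \left(-1672 - \frac{4}{22 \left(3 + 4 \cdot 22\right)}\right) - 460 = \left(-1672 - \frac{2}{11 \left(3 + 88\right)}\right) - 460 = \left(-1672 - \frac{2}{11 \cdot 91}\right) - 460 = \left(-1672 - \frac{2}{11} \cdot \frac{1}{91}\right) - 460 = \left(-1672 - \frac{2}{1001}\right) - 460 = - \frac{1673674}{1001} - 460 = - \frac{2134134}{1001}$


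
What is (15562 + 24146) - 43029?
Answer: -3321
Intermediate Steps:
(15562 + 24146) - 43029 = 39708 - 43029 = -3321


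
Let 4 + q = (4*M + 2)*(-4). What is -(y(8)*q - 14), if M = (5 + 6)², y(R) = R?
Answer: 15598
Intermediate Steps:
M = 121 (M = 11² = 121)
q = -1948 (q = -4 + (4*121 + 2)*(-4) = -4 + (484 + 2)*(-4) = -4 + 486*(-4) = -4 - 1944 = -1948)
-(y(8)*q - 14) = -(8*(-1948) - 14) = -(-15584 - 14) = -1*(-15598) = 15598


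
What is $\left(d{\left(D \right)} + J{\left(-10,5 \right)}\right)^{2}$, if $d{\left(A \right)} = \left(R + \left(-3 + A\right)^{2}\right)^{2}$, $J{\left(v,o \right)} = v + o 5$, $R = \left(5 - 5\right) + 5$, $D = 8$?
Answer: $837225$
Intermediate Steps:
$R = 5$ ($R = 0 + 5 = 5$)
$J{\left(v,o \right)} = v + 5 o$
$d{\left(A \right)} = \left(5 + \left(-3 + A\right)^{2}\right)^{2}$
$\left(d{\left(D \right)} + J{\left(-10,5 \right)}\right)^{2} = \left(\left(5 + \left(-3 + 8\right)^{2}\right)^{2} + \left(-10 + 5 \cdot 5\right)\right)^{2} = \left(\left(5 + 5^{2}\right)^{2} + \left(-10 + 25\right)\right)^{2} = \left(\left(5 + 25\right)^{2} + 15\right)^{2} = \left(30^{2} + 15\right)^{2} = \left(900 + 15\right)^{2} = 915^{2} = 837225$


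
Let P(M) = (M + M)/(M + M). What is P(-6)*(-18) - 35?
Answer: -53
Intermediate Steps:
P(M) = 1 (P(M) = (2*M)/((2*M)) = (2*M)*(1/(2*M)) = 1)
P(-6)*(-18) - 35 = 1*(-18) - 35 = -18 - 35 = -53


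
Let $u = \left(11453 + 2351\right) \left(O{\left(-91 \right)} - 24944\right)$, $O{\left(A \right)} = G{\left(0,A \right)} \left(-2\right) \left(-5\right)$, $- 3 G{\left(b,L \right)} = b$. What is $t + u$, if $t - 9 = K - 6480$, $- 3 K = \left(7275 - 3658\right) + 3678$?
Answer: $- \frac{1033007636}{3} \approx -3.4434 \cdot 10^{8}$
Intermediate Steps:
$K = - \frac{7295}{3}$ ($K = - \frac{\left(7275 - 3658\right) + 3678}{3} = - \frac{3617 + 3678}{3} = \left(- \frac{1}{3}\right) 7295 = - \frac{7295}{3} \approx -2431.7$)
$G{\left(b,L \right)} = - \frac{b}{3}$
$O{\left(A \right)} = 0$ ($O{\left(A \right)} = \left(- \frac{1}{3}\right) 0 \left(-2\right) \left(-5\right) = 0 \left(-2\right) \left(-5\right) = 0 \left(-5\right) = 0$)
$t = - \frac{26708}{3}$ ($t = 9 - \frac{26735}{3} = - \frac{26708}{3} \approx -8902.7$)
$u = -344326976$ ($u = \left(11453 + 2351\right) \left(0 - 24944\right) = 13804 \left(-24944\right) = -344326976$)
$t + u = - \frac{26708}{3} - 344326976 = - \frac{1033007636}{3}$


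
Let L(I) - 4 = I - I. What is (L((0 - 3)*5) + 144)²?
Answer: 21904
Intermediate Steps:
L(I) = 4 (L(I) = 4 + (I - I) = 4 + 0 = 4)
(L((0 - 3)*5) + 144)² = (4 + 144)² = 148² = 21904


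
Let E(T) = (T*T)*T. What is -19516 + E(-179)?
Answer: -5754855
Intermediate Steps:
E(T) = T**3 (E(T) = T**2*T = T**3)
-19516 + E(-179) = -19516 + (-179)**3 = -19516 - 5735339 = -5754855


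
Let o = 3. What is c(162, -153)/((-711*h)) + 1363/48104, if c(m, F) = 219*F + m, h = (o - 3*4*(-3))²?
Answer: 8769283/148208424 ≈ 0.059169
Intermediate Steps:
h = 1521 (h = (3 - 3*4*(-3))² = (3 - 12*(-3))² = (3 + 36)² = 39² = 1521)
c(m, F) = m + 219*F
c(162, -153)/((-711*h)) + 1363/48104 = (162 + 219*(-153))/((-711*1521)) + 1363/48104 = (162 - 33507)/(-1081431) + 1363*(1/48104) = -33345*(-1/1081431) + 1363/48104 = 95/3081 + 1363/48104 = 8769283/148208424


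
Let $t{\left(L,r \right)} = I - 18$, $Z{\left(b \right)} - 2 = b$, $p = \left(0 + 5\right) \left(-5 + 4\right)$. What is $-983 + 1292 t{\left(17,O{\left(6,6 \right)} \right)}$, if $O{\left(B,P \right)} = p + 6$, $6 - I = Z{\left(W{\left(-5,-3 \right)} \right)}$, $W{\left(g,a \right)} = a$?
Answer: $-15195$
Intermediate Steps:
$p = -5$ ($p = 5 \left(-1\right) = -5$)
$Z{\left(b \right)} = 2 + b$
$I = 7$ ($I = 6 - \left(2 - 3\right) = 6 - -1 = 6 + 1 = 7$)
$O{\left(B,P \right)} = 1$ ($O{\left(B,P \right)} = -5 + 6 = 1$)
$t{\left(L,r \right)} = -11$ ($t{\left(L,r \right)} = 7 - 18 = -11$)
$-983 + 1292 t{\left(17,O{\left(6,6 \right)} \right)} = -983 + 1292 \left(-11\right) = -983 - 14212 = -15195$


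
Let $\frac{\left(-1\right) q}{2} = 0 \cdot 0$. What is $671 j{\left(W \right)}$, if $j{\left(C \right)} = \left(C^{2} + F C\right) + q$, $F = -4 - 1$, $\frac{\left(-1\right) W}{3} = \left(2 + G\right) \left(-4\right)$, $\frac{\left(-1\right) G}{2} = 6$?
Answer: $10065000$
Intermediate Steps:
$G = -12$ ($G = \left(-2\right) 6 = -12$)
$W = -120$ ($W = - 3 \left(2 - 12\right) \left(-4\right) = - 3 \left(\left(-10\right) \left(-4\right)\right) = \left(-3\right) 40 = -120$)
$q = 0$ ($q = - 2 \cdot 0 \cdot 0 = \left(-2\right) 0 = 0$)
$F = -5$ ($F = -4 - 1 = -5$)
$j{\left(C \right)} = C^{2} - 5 C$ ($j{\left(C \right)} = \left(C^{2} - 5 C\right) + 0 = C^{2} - 5 C$)
$671 j{\left(W \right)} = 671 \left(- 120 \left(-5 - 120\right)\right) = 671 \left(\left(-120\right) \left(-125\right)\right) = 671 \cdot 15000 = 10065000$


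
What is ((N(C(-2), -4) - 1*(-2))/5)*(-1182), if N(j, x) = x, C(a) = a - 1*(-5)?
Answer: 2364/5 ≈ 472.80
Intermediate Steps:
C(a) = 5 + a (C(a) = a + 5 = 5 + a)
((N(C(-2), -4) - 1*(-2))/5)*(-1182) = ((-4 - 1*(-2))/5)*(-1182) = ((-4 + 2)*(⅕))*(-1182) = -2*⅕*(-1182) = -⅖*(-1182) = 2364/5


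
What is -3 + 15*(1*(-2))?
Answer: -33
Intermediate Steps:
-3 + 15*(1*(-2)) = -3 + 15*(-2) = -3 - 30 = -33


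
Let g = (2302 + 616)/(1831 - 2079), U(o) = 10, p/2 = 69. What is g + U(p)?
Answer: -219/124 ≈ -1.7661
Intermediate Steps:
p = 138 (p = 2*69 = 138)
g = -1459/124 (g = 2918/(-248) = 2918*(-1/248) = -1459/124 ≈ -11.766)
g + U(p) = -1459/124 + 10 = -219/124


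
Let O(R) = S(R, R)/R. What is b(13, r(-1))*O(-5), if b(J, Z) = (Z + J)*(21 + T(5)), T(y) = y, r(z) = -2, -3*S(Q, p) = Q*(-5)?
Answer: 1430/3 ≈ 476.67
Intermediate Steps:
S(Q, p) = 5*Q/3 (S(Q, p) = -Q*(-5)/3 = -(-5)*Q/3 = 5*Q/3)
b(J, Z) = 26*J + 26*Z (b(J, Z) = (Z + J)*(21 + 5) = (J + Z)*26 = 26*J + 26*Z)
O(R) = 5/3 (O(R) = (5*R/3)/R = 5/3)
b(13, r(-1))*O(-5) = (26*13 + 26*(-2))*(5/3) = (338 - 52)*(5/3) = 286*(5/3) = 1430/3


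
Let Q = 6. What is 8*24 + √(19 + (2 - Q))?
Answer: 192 + √15 ≈ 195.87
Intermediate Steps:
8*24 + √(19 + (2 - Q)) = 8*24 + √(19 + (2 - 1*6)) = 192 + √(19 + (2 - 6)) = 192 + √(19 - 4) = 192 + √15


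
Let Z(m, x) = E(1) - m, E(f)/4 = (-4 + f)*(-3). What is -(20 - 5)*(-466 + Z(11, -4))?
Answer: 6615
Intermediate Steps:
E(f) = 48 - 12*f (E(f) = 4*((-4 + f)*(-3)) = 4*(12 - 3*f) = 48 - 12*f)
Z(m, x) = 36 - m (Z(m, x) = (48 - 12*1) - m = (48 - 12) - m = 36 - m)
-(20 - 5)*(-466 + Z(11, -4)) = -(20 - 5)*(-466 + (36 - 1*11)) = -15*(-466 + (36 - 11)) = -15*(-466 + 25) = -15*(-441) = -1*(-6615) = 6615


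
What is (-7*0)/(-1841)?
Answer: 0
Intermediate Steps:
(-7*0)/(-1841) = -1/1841*0 = 0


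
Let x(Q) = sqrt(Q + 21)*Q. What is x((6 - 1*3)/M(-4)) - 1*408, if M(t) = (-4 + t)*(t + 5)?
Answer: -408 - 3*sqrt(330)/32 ≈ -409.70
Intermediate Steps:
M(t) = (-4 + t)*(5 + t)
x(Q) = Q*sqrt(21 + Q) (x(Q) = sqrt(21 + Q)*Q = Q*sqrt(21 + Q))
x((6 - 1*3)/M(-4)) - 1*408 = ((6 - 1*3)/(-20 - 4 + (-4)**2))*sqrt(21 + (6 - 1*3)/(-20 - 4 + (-4)**2)) - 1*408 = ((6 - 3)/(-20 - 4 + 16))*sqrt(21 + (6 - 3)/(-20 - 4 + 16)) - 408 = (3/(-8))*sqrt(21 + 3/(-8)) - 408 = (3*(-1/8))*sqrt(21 + 3*(-1/8)) - 408 = -3*sqrt(21 - 3/8)/8 - 408 = -3*sqrt(330)/32 - 408 = -408 - 3*sqrt(330)/32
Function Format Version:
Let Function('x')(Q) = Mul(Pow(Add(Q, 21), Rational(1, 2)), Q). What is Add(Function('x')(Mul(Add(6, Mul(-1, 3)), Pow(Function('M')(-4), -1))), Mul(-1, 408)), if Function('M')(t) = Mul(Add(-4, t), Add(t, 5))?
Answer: Add(-408, Mul(Rational(-3, 32), Pow(330, Rational(1, 2)))) ≈ -409.70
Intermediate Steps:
Function('M')(t) = Mul(Add(-4, t), Add(5, t))
Function('x')(Q) = Mul(Q, Pow(Add(21, Q), Rational(1, 2))) (Function('x')(Q) = Mul(Pow(Add(21, Q), Rational(1, 2)), Q) = Mul(Q, Pow(Add(21, Q), Rational(1, 2))))
Add(Function('x')(Mul(Add(6, Mul(-1, 3)), Pow(Function('M')(-4), -1))), Mul(-1, 408)) = Add(Mul(Mul(Add(6, Mul(-1, 3)), Pow(Add(-20, -4, Pow(-4, 2)), -1)), Pow(Add(21, Mul(Add(6, Mul(-1, 3)), Pow(Add(-20, -4, Pow(-4, 2)), -1))), Rational(1, 2))), Mul(-1, 408)) = Add(Mul(Mul(Add(6, -3), Pow(Add(-20, -4, 16), -1)), Pow(Add(21, Mul(Add(6, -3), Pow(Add(-20, -4, 16), -1))), Rational(1, 2))), -408) = Add(Mul(Mul(3, Pow(-8, -1)), Pow(Add(21, Mul(3, Pow(-8, -1))), Rational(1, 2))), -408) = Add(Mul(Mul(3, Rational(-1, 8)), Pow(Add(21, Mul(3, Rational(-1, 8))), Rational(1, 2))), -408) = Add(Mul(Rational(-3, 8), Pow(Add(21, Rational(-3, 8)), Rational(1, 2))), -408) = Add(Mul(Rational(-3, 8), Pow(Rational(165, 8), Rational(1, 2))), -408) = Add(Mul(Rational(-3, 8), Mul(Rational(1, 4), Pow(330, Rational(1, 2)))), -408) = Add(Mul(Rational(-3, 32), Pow(330, Rational(1, 2))), -408) = Add(-408, Mul(Rational(-3, 32), Pow(330, Rational(1, 2))))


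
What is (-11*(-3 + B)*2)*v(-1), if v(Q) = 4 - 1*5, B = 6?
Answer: 66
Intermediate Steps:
v(Q) = -1 (v(Q) = 4 - 5 = -1)
(-11*(-3 + B)*2)*v(-1) = -11*(-3 + 6)*2*(-1) = -33*2*(-1) = -11*6*(-1) = -66*(-1) = 66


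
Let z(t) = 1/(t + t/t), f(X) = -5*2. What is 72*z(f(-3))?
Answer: -8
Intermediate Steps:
f(X) = -10
z(t) = 1/(1 + t) (z(t) = 1/(t + 1) = 1/(1 + t))
72*z(f(-3)) = 72/(1 - 10) = 72/(-9) = 72*(-⅑) = -8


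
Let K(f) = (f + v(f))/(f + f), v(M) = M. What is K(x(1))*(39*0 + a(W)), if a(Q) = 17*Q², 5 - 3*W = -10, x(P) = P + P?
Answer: 425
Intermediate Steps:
x(P) = 2*P
W = 5 (W = 5/3 - ⅓*(-10) = 5/3 + 10/3 = 5)
K(f) = 1 (K(f) = (f + f)/(f + f) = (2*f)/((2*f)) = (2*f)*(1/(2*f)) = 1)
K(x(1))*(39*0 + a(W)) = 1*(39*0 + 17*5²) = 1*(0 + 17*25) = 1*(0 + 425) = 1*425 = 425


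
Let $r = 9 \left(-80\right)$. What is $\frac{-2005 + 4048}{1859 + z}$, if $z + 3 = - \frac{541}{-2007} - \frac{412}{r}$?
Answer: $\frac{27335340}{24844543} \approx 1.1003$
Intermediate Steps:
$r = -720$
$z = - \frac{28877}{13380}$ ($z = -3 - \left(- \frac{541}{2007} - \frac{103}{180}\right) = -3 - - \frac{11263}{13380} = -3 + \left(\frac{541}{2007} + \frac{103}{180}\right) = -3 + \frac{11263}{13380} = - \frac{28877}{13380} \approx -2.1582$)
$\frac{-2005 + 4048}{1859 + z} = \frac{-2005 + 4048}{1859 - \frac{28877}{13380}} = \frac{2043}{\frac{24844543}{13380}} = 2043 \cdot \frac{13380}{24844543} = \frac{27335340}{24844543}$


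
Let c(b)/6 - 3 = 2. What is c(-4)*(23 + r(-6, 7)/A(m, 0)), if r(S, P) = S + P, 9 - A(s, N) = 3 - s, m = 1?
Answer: 4860/7 ≈ 694.29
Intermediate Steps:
c(b) = 30 (c(b) = 18 + 6*2 = 18 + 12 = 30)
A(s, N) = 6 + s (A(s, N) = 9 - (3 - s) = 9 + (-3 + s) = 6 + s)
r(S, P) = P + S
c(-4)*(23 + r(-6, 7)/A(m, 0)) = 30*(23 + (7 - 6)/(6 + 1)) = 30*(23 + 1/7) = 30*(23 + 1*(⅐)) = 30*(23 + ⅐) = 30*(162/7) = 4860/7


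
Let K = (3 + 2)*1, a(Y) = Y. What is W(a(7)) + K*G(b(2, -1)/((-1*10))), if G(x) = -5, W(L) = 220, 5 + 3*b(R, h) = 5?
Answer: 195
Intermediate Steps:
b(R, h) = 0 (b(R, h) = -5/3 + (⅓)*5 = -5/3 + 5/3 = 0)
K = 5 (K = 5*1 = 5)
W(a(7)) + K*G(b(2, -1)/((-1*10))) = 220 + 5*(-5) = 220 - 25 = 195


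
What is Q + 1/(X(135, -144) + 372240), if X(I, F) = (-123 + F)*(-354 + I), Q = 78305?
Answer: 33726981466/430713 ≈ 78305.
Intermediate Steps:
X(I, F) = (-354 + I)*(-123 + F)
Q + 1/(X(135, -144) + 372240) = 78305 + 1/((43542 - 354*(-144) - 123*135 - 144*135) + 372240) = 78305 + 1/((43542 + 50976 - 16605 - 19440) + 372240) = 78305 + 1/(58473 + 372240) = 78305 + 1/430713 = 33726981466/430713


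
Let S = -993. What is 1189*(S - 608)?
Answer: -1903589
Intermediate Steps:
1189*(S - 608) = 1189*(-993 - 608) = 1189*(-1601) = -1903589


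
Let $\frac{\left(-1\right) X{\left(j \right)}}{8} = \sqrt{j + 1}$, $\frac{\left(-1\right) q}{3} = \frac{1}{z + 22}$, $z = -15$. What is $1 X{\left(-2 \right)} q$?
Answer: $\frac{24 i}{7} \approx 3.4286 i$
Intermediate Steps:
$q = - \frac{3}{7}$ ($q = - \frac{3}{-15 + 22} = - \frac{3}{7} \approx -0.42857$)
$X{\left(j \right)} = - 8 \sqrt{1 + j}$ ($X{\left(j \right)} = - 8 \sqrt{j + 1} = - 8 \sqrt{1 + j}$)
$1 X{\left(-2 \right)} q = 1 \left(- 8 \sqrt{1 - 2}\right) \left(- \frac{3}{7}\right) = 1 \left(- 8 \sqrt{-1}\right) \left(- \frac{3}{7}\right) = 1 \left(- 8 i\right) \left(- \frac{3}{7}\right) = - 8 i \left(- \frac{3}{7}\right) = \frac{24 i}{7}$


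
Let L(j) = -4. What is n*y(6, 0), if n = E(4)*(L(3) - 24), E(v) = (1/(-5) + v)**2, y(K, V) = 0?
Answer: 0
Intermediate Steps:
E(v) = (-1/5 + v)**2
n = -10108/25 (n = ((-1 + 5*4)**2/25)*(-4 - 24) = ((-1 + 20)**2/25)*(-28) = ((1/25)*19**2)*(-28) = ((1/25)*361)*(-28) = (361/25)*(-28) = -10108/25 ≈ -404.32)
n*y(6, 0) = -10108/25*0 = 0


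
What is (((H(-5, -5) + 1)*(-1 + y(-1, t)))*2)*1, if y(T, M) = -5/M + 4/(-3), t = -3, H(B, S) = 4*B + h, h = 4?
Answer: 20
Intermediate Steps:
H(B, S) = 4 + 4*B (H(B, S) = 4*B + 4 = 4 + 4*B)
y(T, M) = -4/3 - 5/M (y(T, M) = -5/M + 4*(-⅓) = -5/M - 4/3 = -4/3 - 5/M)
(((H(-5, -5) + 1)*(-1 + y(-1, t)))*2)*1 = ((((4 + 4*(-5)) + 1)*(-1 + (-4/3 - 5/(-3))))*2)*1 = ((((4 - 20) + 1)*(-1 + (-4/3 - 5*(-⅓))))*2)*1 = (((-16 + 1)*(-1 + (-4/3 + 5/3)))*2)*1 = (-15*(-1 + ⅓)*2)*1 = (-15*(-⅔)*2)*1 = (10*2)*1 = 20*1 = 20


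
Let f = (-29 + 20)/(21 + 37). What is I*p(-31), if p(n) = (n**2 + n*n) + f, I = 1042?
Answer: 58074307/29 ≈ 2.0026e+6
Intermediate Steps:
f = -9/58 ≈ -0.15517
p(n) = -9/58 + 2*n**2 (p(n) = (n**2 + n*n) - 9/58 = (n**2 + n**2) - 9/58 = 2*n**2 - 9/58 = -9/58 + 2*n**2)
I*p(-31) = 1042*(-9/58 + 2*(-31)**2) = 1042*(-9/58 + 2*961) = 1042*(-9/58 + 1922) = 1042*(111467/58) = 58074307/29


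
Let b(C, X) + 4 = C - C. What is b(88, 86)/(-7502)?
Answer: 2/3751 ≈ 0.00053319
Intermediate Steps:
b(C, X) = -4 (b(C, X) = -4 + (C - C) = -4 + 0 = -4)
b(88, 86)/(-7502) = -4/(-7502) = -4*(-1/7502) = 2/3751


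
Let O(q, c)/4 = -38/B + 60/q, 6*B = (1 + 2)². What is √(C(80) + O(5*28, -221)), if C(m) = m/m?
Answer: I*√43491/21 ≈ 9.9307*I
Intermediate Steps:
C(m) = 1
B = 3/2 (B = (1 + 2)²/6 = (⅙)*3² = (⅙)*9 = 3/2 ≈ 1.5000)
O(q, c) = -304/3 + 240/q (O(q, c) = 4*(-38/3/2 + 60/q) = 4*(-38*⅔ + 60/q) = 4*(-76/3 + 60/q) = -304/3 + 240/q)
√(C(80) + O(5*28, -221)) = √(1 + (-304/3 + 240/((5*28)))) = √(1 + (-304/3 + 240/140)) = √(1 + (-304/3 + 240*(1/140))) = √(1 + (-304/3 + 12/7)) = √(1 - 2092/21) = √(-2071/21) = I*√43491/21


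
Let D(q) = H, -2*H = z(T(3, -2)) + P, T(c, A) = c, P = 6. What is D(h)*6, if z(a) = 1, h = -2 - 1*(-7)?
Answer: -21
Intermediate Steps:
h = 5 (h = -2 + 7 = 5)
H = -7/2 (H = -(1 + 6)/2 = -½*7 = -7/2 ≈ -3.5000)
D(q) = -7/2
D(h)*6 = -7/2*6 = -21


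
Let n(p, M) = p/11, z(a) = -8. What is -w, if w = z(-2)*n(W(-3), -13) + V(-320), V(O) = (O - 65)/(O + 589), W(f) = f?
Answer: -2221/2959 ≈ -0.75059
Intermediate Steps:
V(O) = (-65 + O)/(589 + O)
n(p, M) = p/11 (n(p, M) = p*(1/11) = p/11)
w = 2221/2959 (w = -8*(-3)/11 + (-65 - 320)/(589 - 320) = -8*(-3/11) - 385/269 = 24/11 + (1/269)*(-385) = 24/11 - 385/269 = 2221/2959 ≈ 0.75059)
-w = -1*2221/2959 = -2221/2959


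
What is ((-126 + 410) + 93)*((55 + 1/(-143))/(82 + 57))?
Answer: 228056/1529 ≈ 149.15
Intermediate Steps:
((-126 + 410) + 93)*((55 + 1/(-143))/(82 + 57)) = (284 + 93)*((55 - 1/143)/139) = 377*((7864/143)*(1/139)) = 377*(7864/19877) = 228056/1529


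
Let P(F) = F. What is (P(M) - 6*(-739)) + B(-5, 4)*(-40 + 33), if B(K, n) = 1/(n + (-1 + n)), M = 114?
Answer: 4547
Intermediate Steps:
B(K, n) = 1/(-1 + 2*n)
(P(M) - 6*(-739)) + B(-5, 4)*(-40 + 33) = (114 - 6*(-739)) + (-40 + 33)/(-1 + 2*4) = (114 + 4434) - 7/(-1 + 8) = 4548 - 7/7 = 4548 + (⅐)*(-7) = 4548 - 1 = 4547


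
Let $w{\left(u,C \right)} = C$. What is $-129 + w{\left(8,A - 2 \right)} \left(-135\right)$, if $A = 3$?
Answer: $-264$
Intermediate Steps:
$-129 + w{\left(8,A - 2 \right)} \left(-135\right) = -129 + \left(3 - 2\right) \left(-135\right) = -129 + 1 \left(-135\right) = -129 - 135 = -264$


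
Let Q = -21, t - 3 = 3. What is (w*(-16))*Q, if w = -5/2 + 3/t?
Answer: -672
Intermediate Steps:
t = 6 (t = 3 + 3 = 6)
w = -2 (w = -5/2 + 3/6 = -5*½ + 3*(⅙) = -5/2 + ½ = -2)
(w*(-16))*Q = -2*(-16)*(-21) = 32*(-21) = -672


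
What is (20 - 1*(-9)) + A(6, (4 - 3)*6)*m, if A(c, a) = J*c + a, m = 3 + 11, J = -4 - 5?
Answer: -643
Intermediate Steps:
J = -9
m = 14
A(c, a) = a - 9*c (A(c, a) = -9*c + a = a - 9*c)
(20 - 1*(-9)) + A(6, (4 - 3)*6)*m = (20 - 1*(-9)) + ((4 - 3)*6 - 9*6)*14 = (20 + 9) + (1*6 - 54)*14 = 29 + (6 - 54)*14 = 29 - 48*14 = 29 - 672 = -643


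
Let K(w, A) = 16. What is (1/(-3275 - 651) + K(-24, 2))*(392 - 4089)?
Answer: -232227055/3926 ≈ -59151.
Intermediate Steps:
(1/(-3275 - 651) + K(-24, 2))*(392 - 4089) = (1/(-3275 - 651) + 16)*(392 - 4089) = (1/(-3926) + 16)*(-3697) = (-1/3926 + 16)*(-3697) = (62815/3926)*(-3697) = -232227055/3926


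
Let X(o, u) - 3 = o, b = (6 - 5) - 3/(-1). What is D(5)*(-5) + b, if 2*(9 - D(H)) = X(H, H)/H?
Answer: -37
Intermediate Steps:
b = 4 (b = 1 - 3*(-1) = 1 + 3 = 4)
X(o, u) = 3 + o
D(H) = 9 - (3 + H)/(2*H)
D(5)*(-5) + b = ((½)*(-3 + 17*5)/5)*(-5) + 4 = ((½)*(⅕)*(-3 + 85))*(-5) + 4 = ((½)*(⅕)*82)*(-5) + 4 = (41/5)*(-5) + 4 = -41 + 4 = -37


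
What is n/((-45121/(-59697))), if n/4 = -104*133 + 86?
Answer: -3282379848/45121 ≈ -72746.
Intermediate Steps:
n = -54984 (n = 4*(-104*133 + 86) = 4*(-13832 + 86) = 4*(-13746) = -54984)
n/((-45121/(-59697))) = -54984/((-45121/(-59697))) = -54984/((-45121*(-1/59697))) = -54984/45121/59697 = -54984*59697/45121 = -3282379848/45121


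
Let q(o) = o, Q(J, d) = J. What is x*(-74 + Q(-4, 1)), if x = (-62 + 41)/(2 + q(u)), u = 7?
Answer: 182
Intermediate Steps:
x = -7/3 (x = (-62 + 41)/(2 + 7) = -21/9 = -21*⅑ = -7/3 ≈ -2.3333)
x*(-74 + Q(-4, 1)) = -7*(-74 - 4)/3 = -7/3*(-78) = 182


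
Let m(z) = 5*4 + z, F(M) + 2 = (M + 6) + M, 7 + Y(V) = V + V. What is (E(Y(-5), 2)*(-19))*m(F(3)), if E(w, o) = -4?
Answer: 2280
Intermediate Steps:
Y(V) = -7 + 2*V (Y(V) = -7 + (V + V) = -7 + 2*V)
F(M) = 4 + 2*M (F(M) = -2 + ((M + 6) + M) = -2 + ((6 + M) + M) = -2 + (6 + 2*M) = 4 + 2*M)
m(z) = 20 + z
(E(Y(-5), 2)*(-19))*m(F(3)) = (-4*(-19))*(20 + (4 + 2*3)) = 76*(20 + (4 + 6)) = 76*(20 + 10) = 76*30 = 2280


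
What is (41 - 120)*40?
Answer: -3160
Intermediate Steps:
(41 - 120)*40 = -79*40 = -3160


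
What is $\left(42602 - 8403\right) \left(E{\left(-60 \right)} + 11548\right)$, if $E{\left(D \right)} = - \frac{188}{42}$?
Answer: $\frac{8290316386}{21} \approx 3.9478 \cdot 10^{8}$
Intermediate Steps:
$E{\left(D \right)} = - \frac{94}{21}$ ($E{\left(D \right)} = \left(-188\right) \frac{1}{42} = - \frac{94}{21}$)
$\left(42602 - 8403\right) \left(E{\left(-60 \right)} + 11548\right) = \left(42602 - 8403\right) \left(- \frac{94}{21} + 11548\right) = 34199 \cdot \frac{242414}{21} = \frac{8290316386}{21}$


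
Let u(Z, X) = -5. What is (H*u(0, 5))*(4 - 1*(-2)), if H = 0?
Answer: 0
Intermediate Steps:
(H*u(0, 5))*(4 - 1*(-2)) = (0*(-5))*(4 - 1*(-2)) = 0*(4 + 2) = 0*6 = 0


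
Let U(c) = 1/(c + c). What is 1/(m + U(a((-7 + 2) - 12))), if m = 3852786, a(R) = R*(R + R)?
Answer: 1156/4453820617 ≈ 2.5955e-7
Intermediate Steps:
a(R) = 2*R² (a(R) = R*(2*R) = 2*R²)
U(c) = 1/(2*c)
1/(m + U(a((-7 + 2) - 12))) = 1/(3852786 + 1/(2*((2*((-7 + 2) - 12)²)))) = 1/(3852786 + 1/(2*((2*(-5 - 12)²)))) = 1/(3852786 + 1/(2*((2*(-17)²)))) = 1/(3852786 + 1/(2*((2*289)))) = 1/(3852786 + (½)/578) = 1/(3852786 + (½)*(1/578)) = 1/(3852786 + 1/1156) = 1/(4453820617/1156) = 1156/4453820617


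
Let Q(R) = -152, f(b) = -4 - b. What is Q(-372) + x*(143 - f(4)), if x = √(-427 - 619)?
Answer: -152 + 151*I*√1046 ≈ -152.0 + 4883.6*I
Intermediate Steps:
x = I*√1046 (x = √(-1046) = I*√1046 ≈ 32.342*I)
Q(-372) + x*(143 - f(4)) = -152 + (I*√1046)*(143 - (-4 - 1*4)) = -152 + (I*√1046)*(143 - (-4 - 4)) = -152 + (I*√1046)*(143 - 1*(-8)) = -152 + (I*√1046)*(143 + 8) = -152 + (I*√1046)*151 = -152 + 151*I*√1046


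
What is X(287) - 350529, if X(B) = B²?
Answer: -268160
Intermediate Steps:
X(287) - 350529 = 287² - 350529 = 82369 - 350529 = -268160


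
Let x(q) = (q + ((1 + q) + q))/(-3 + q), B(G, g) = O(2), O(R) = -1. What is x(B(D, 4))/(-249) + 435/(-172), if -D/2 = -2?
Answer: -108401/42828 ≈ -2.5311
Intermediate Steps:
D = 4 (D = -2*(-2) = 4)
B(G, g) = -1
x(q) = (1 + 3*q)/(-3 + q) (x(q) = (q + (1 + 2*q))/(-3 + q) = (1 + 3*q)/(-3 + q))
x(B(D, 4))/(-249) + 435/(-172) = ((1 + 3*(-1))/(-3 - 1))/(-249) + 435/(-172) = ((1 - 3)/(-4))*(-1/249) + 435*(-1/172) = -1/4*(-2)*(-1/249) - 435/172 = (1/2)*(-1/249) - 435/172 = -1/498 - 435/172 = -108401/42828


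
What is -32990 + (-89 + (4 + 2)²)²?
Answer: -30181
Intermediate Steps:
-32990 + (-89 + (4 + 2)²)² = -32990 + (-89 + 6²)² = -32990 + (-89 + 36)² = -32990 + (-53)² = -32990 + 2809 = -30181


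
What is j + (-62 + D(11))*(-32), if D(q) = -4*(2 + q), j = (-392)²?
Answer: 157312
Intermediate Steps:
j = 153664
D(q) = -8 - 4*q
j + (-62 + D(11))*(-32) = 153664 + (-62 + (-8 - 4*11))*(-32) = 153664 + (-62 + (-8 - 44))*(-32) = 153664 + (-62 - 52)*(-32) = 153664 - 114*(-32) = 153664 + 3648 = 157312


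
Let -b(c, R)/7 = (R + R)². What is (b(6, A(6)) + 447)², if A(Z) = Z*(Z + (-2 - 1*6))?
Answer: 12852225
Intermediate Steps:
A(Z) = Z*(-8 + Z) (A(Z) = Z*(Z + (-2 - 6)) = Z*(Z - 8) = Z*(-8 + Z))
b(c, R) = -28*R² (b(c, R) = -7*(R + R)² = -7*4*R² = -28*R²)
(b(6, A(6)) + 447)² = (-28*36*(-8 + 6)² + 447)² = (-28*(6*(-2))² + 447)² = (-28*(-12)² + 447)² = (-28*144 + 447)² = (-4032 + 447)² = (-3585)² = 12852225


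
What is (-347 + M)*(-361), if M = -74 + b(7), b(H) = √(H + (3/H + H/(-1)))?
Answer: 151981 - 361*√21/7 ≈ 1.5174e+5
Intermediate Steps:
b(H) = √3*√(1/H) (b(H) = √(H + (3/H + H*(-1))) = √(H + (3/H - H)) = √(H + (-H + 3/H)) = √(3/H) = √3*√(1/H))
M = -74 + √21/7 (M = -74 + √3*√(1/7) = -74 + √3*√(⅐) = -74 + √3*(√7/7) = -74 + √21/7 ≈ -73.345)
(-347 + M)*(-361) = (-347 + (-74 + √21/7))*(-361) = (-421 + √21/7)*(-361) = 151981 - 361*√21/7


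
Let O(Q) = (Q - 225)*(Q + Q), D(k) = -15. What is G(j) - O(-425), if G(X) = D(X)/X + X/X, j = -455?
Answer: -50277406/91 ≈ -5.5250e+5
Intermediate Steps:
G(X) = 1 - 15/X (G(X) = -15/X + X/X = -15/X + 1 = 1 - 15/X)
O(Q) = 2*Q*(-225 + Q) (O(Q) = (-225 + Q)*(2*Q) = 2*Q*(-225 + Q))
G(j) - O(-425) = (-15 - 455)/(-455) - 2*(-425)*(-225 - 425) = -1/455*(-470) - 2*(-425)*(-650) = 94/91 - 1*552500 = 94/91 - 552500 = -50277406/91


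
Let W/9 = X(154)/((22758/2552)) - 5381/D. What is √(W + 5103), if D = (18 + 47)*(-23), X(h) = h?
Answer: √170125983314321970/5670535 ≈ 72.738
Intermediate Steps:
D = -1495 (D = 65*(-23) = -1495)
W = 1065011637/5670535 (W = 9*(154/((22758/2552)) - 5381/(-1495)) = 9*(154/((22758*(1/2552))) - 5381*(-1/1495)) = 9*(154/(11379/1276) + 5381/1495) = 9*(154*(1276/11379) + 5381/1495) = 9*(196504/11379 + 5381/1495) = 9*(355003879/17011605) = 1065011637/5670535 ≈ 187.81)
√(W + 5103) = √(1065011637/5670535 + 5103) = √(30001751742/5670535) = √170125983314321970/5670535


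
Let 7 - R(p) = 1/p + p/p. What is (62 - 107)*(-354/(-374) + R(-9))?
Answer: -59390/187 ≈ -317.59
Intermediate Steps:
R(p) = 6 - 1/p (R(p) = 7 - (1/p + p/p) = 7 - (1/p + 1) = 7 - (1 + 1/p) = 7 + (-1 - 1/p) = 6 - 1/p)
(62 - 107)*(-354/(-374) + R(-9)) = (62 - 107)*(-354/(-374) + (6 - 1/(-9))) = -45*(-354*(-1/374) + (6 - 1*(-1/9))) = -45*(177/187 + (6 + 1/9)) = -45*(177/187 + 55/9) = -45*11878/1683 = -59390/187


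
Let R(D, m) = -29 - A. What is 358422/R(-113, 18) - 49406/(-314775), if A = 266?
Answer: -22561542056/18571725 ≈ -1214.8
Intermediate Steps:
R(D, m) = -295 (R(D, m) = -29 - 1*266 = -29 - 266 = -295)
358422/R(-113, 18) - 49406/(-314775) = 358422/(-295) - 49406/(-314775) = 358422*(-1/295) - 49406*(-1/314775) = -358422/295 + 49406/314775 = -22561542056/18571725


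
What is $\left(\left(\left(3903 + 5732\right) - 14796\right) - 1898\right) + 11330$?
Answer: $4271$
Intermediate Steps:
$\left(\left(\left(3903 + 5732\right) - 14796\right) - 1898\right) + 11330 = \left(\left(9635 - 14796\right) - 1898\right) + 11330 = \left(-5161 - 1898\right) + 11330 = -7059 + 11330 = 4271$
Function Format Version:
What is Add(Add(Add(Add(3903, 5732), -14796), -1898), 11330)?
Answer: 4271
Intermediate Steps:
Add(Add(Add(Add(3903, 5732), -14796), -1898), 11330) = Add(Add(Add(9635, -14796), -1898), 11330) = Add(Add(-5161, -1898), 11330) = Add(-7059, 11330) = 4271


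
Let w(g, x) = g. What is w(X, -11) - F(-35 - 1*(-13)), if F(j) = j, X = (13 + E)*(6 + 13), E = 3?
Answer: 326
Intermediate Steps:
X = 304 (X = (13 + 3)*(6 + 13) = 16*19 = 304)
w(X, -11) - F(-35 - 1*(-13)) = 304 - (-35 - 1*(-13)) = 304 - (-35 + 13) = 304 - 1*(-22) = 304 + 22 = 326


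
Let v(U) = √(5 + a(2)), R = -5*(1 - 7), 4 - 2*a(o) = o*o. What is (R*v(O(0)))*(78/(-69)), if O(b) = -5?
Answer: -780*√5/23 ≈ -75.832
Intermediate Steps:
a(o) = 2 - o²/2 (a(o) = 2 - o*o/2 = 2 - o²/2)
R = 30 (R = -5*(-6) = 30)
v(U) = √5 (v(U) = √(5 + (2 - ½*2²)) = √(5 + (2 - ½*4)) = √(5 + (2 - 2)) = √(5 + 0) = √5)
(R*v(O(0)))*(78/(-69)) = (30*√5)*(78/(-69)) = (30*√5)*(78*(-1/69)) = (30*√5)*(-26/23) = -780*√5/23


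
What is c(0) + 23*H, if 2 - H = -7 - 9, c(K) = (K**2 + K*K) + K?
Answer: 414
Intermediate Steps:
c(K) = K + 2*K**2 (c(K) = (K**2 + K**2) + K = 2*K**2 + K = K + 2*K**2)
H = 18 (H = 2 - (-7 - 9) = 2 - 1*(-16) = 2 + 16 = 18)
c(0) + 23*H = 0*(1 + 2*0) + 23*18 = 0*(1 + 0) + 414 = 0*1 + 414 = 0 + 414 = 414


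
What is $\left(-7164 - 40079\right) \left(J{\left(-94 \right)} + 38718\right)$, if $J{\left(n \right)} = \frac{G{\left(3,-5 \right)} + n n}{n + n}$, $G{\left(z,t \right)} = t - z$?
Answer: $- \frac{85865994977}{47} \approx -1.8269 \cdot 10^{9}$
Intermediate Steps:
$J{\left(n \right)} = \frac{-8 + n^{2}}{2 n}$ ($J{\left(n \right)} = \frac{\left(-5 - 3\right) + n n}{n + n} = \frac{\left(-5 - 3\right) + n^{2}}{2 n} = \left(-8 + n^{2}\right) \frac{1}{2 n} = \frac{-8 + n^{2}}{2 n}$)
$\left(-7164 - 40079\right) \left(J{\left(-94 \right)} + 38718\right) = \left(-7164 - 40079\right) \left(\left(\frac{1}{2} \left(-94\right) - \frac{4}{-94}\right) + 38718\right) = - 47243 \left(\left(-47 - - \frac{2}{47}\right) + 38718\right) = - 47243 \left(\left(-47 + \frac{2}{47}\right) + 38718\right) = - 47243 \left(- \frac{2207}{47} + 38718\right) = \left(-47243\right) \frac{1817539}{47} = - \frac{85865994977}{47}$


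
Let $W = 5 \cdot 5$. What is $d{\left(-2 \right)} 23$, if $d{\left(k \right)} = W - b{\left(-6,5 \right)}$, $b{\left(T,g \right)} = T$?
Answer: $713$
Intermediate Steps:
$W = 25$
$d{\left(k \right)} = 31$ ($d{\left(k \right)} = 25 - -6 = 25 + 6 = 31$)
$d{\left(-2 \right)} 23 = 31 \cdot 23 = 713$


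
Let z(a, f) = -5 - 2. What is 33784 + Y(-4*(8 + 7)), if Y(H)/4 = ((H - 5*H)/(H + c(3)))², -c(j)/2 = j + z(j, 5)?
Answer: 5723896/169 ≈ 33869.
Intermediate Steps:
z(a, f) = -7
c(j) = 14 - 2*j (c(j) = -2*(j - 7) = -2*(-7 + j) = 14 - 2*j)
Y(H) = 64*H²/(8 + H)² (Y(H) = 4*((H - 5*H)/(H + (14 - 2*3)))² = 4*((-4*H)/(H + (14 - 6)))² = 4*((-4*H)/(H + 8))² = 4*((-4*H)/(8 + H))² = 4*(-4*H/(8 + H))² = 4*(16*H²/(8 + H)²) = 64*H²/(8 + H)²)
33784 + Y(-4*(8 + 7)) = 33784 + 64*(-4*(8 + 7))²/(8 - 4*(8 + 7))² = 33784 + 64*(-4*15)²/(8 - 4*15)² = 33784 + 64*(-60)²/(8 - 60)² = 33784 + 64*3600/(-52)² = 33784 + 64*3600*(1/2704) = 33784 + 14400/169 = 5723896/169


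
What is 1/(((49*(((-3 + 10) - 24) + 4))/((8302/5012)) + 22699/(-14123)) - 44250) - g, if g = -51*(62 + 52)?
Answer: 2173419733000871/373825204915 ≈ 5814.0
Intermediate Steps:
g = -5814 (g = -51*114 = -5814)
1/(((49*(((-3 + 10) - 24) + 4))/((8302/5012)) + 22699/(-14123)) - 44250) - g = 1/(((49*(((-3 + 10) - 24) + 4))/((8302/5012)) + 22699/(-14123)) - 44250) - 1*(-5814) = 1/(((49*((7 - 24) + 4))/((8302*(1/5012))) + 22699*(-1/14123)) - 44250) + 5814 = 1/(((49*(-17 + 4))/(593/358) - 22699/14123) - 44250) + 5814 = 1/(((49*(-13))*(358/593) - 22699/14123) - 44250) + 5814 = 1/((-637*358/593 - 22699/14123) - 44250) + 5814 = 1/((-228046/593 - 22699/14123) - 44250) + 5814 = 1/(-3234154165/8374939 - 44250) + 5814 = 1/(-373825204915/8374939) + 5814 = -8374939/373825204915 + 5814 = 2173419733000871/373825204915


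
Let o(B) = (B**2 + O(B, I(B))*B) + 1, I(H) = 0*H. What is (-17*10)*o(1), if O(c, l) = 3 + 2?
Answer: -1190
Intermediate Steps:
I(H) = 0
O(c, l) = 5
o(B) = 1 + B**2 + 5*B (o(B) = (B**2 + 5*B) + 1 = 1 + B**2 + 5*B)
(-17*10)*o(1) = (-17*10)*(1 + 1**2 + 5*1) = -170*(1 + 1 + 5) = -170*7 = -1190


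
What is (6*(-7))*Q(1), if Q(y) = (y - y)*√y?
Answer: 0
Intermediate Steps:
Q(y) = 0 (Q(y) = 0*√y = 0)
(6*(-7))*Q(1) = (6*(-7))*0 = -42*0 = 0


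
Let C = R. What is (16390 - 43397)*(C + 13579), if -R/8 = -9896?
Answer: -2504818229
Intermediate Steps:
R = 79168 (R = -8*(-9896) = 79168)
C = 79168
(16390 - 43397)*(C + 13579) = (16390 - 43397)*(79168 + 13579) = -27007*92747 = -2504818229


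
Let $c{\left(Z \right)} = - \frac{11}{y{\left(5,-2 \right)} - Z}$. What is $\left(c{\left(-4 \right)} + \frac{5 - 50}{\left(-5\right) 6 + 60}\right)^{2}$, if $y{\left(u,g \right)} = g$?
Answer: $49$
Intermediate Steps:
$c{\left(Z \right)} = - \frac{11}{-2 - Z}$
$\left(c{\left(-4 \right)} + \frac{5 - 50}{\left(-5\right) 6 + 60}\right)^{2} = \left(\frac{11}{2 - 4} + \frac{5 - 50}{\left(-5\right) 6 + 60}\right)^{2} = \left(\frac{11}{-2} - \frac{45}{-30 + 60}\right)^{2} = \left(11 \left(- \frac{1}{2}\right) - \frac{45}{30}\right)^{2} = \left(- \frac{11}{2} - \frac{3}{2}\right)^{2} = \left(-7\right)^{2} = 49$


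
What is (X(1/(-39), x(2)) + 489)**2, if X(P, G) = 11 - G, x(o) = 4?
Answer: 246016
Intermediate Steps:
(X(1/(-39), x(2)) + 489)**2 = ((11 - 1*4) + 489)**2 = ((11 - 4) + 489)**2 = (7 + 489)**2 = 496**2 = 246016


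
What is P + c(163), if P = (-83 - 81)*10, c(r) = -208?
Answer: -1848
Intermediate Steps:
P = -1640 (P = -164*10 = -1640)
P + c(163) = -1640 - 208 = -1848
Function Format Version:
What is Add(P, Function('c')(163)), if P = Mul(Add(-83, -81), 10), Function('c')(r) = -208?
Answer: -1848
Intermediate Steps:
P = -1640 (P = Mul(-164, 10) = -1640)
Add(P, Function('c')(163)) = Add(-1640, -208) = -1848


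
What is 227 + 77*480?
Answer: 37187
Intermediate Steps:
227 + 77*480 = 227 + 36960 = 37187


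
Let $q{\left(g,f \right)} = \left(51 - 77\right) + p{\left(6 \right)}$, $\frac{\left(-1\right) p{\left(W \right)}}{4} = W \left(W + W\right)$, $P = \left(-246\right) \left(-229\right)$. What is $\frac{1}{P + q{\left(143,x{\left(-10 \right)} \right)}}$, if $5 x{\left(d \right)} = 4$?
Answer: $\frac{1}{56020} \approx 1.7851 \cdot 10^{-5}$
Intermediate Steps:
$x{\left(d \right)} = \frac{4}{5}$ ($x{\left(d \right)} = \frac{1}{5} \cdot 4 = \frac{4}{5}$)
$P = 56334$
$p{\left(W \right)} = - 8 W^{2}$ ($p{\left(W \right)} = - 4 W \left(W + W\right) = - 4 W 2 W = - 4 \cdot 2 W^{2} = - 8 W^{2}$)
$q{\left(g,f \right)} = -314$ ($q{\left(g,f \right)} = \left(51 - 77\right) - 8 \cdot 6^{2} = \left(51 - 77\right) - 288 = -26 - 288 = -314$)
$\frac{1}{P + q{\left(143,x{\left(-10 \right)} \right)}} = \frac{1}{56334 - 314} = \frac{1}{56020}$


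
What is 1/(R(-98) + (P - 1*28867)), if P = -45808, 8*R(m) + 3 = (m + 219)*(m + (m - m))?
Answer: -8/609261 ≈ -1.3131e-5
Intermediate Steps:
R(m) = -3/8 + m*(219 + m)/8 (R(m) = -3/8 + ((m + 219)*(m + (m - m)))/8 = -3/8 + ((219 + m)*(m + 0))/8 = -3/8 + ((219 + m)*m)/8 = -3/8 + (m*(219 + m))/8 = -3/8 + m*(219 + m)/8)
1/(R(-98) + (P - 1*28867)) = 1/((-3/8 + (⅛)*(-98)² + (219/8)*(-98)) + (-45808 - 1*28867)) = 1/((-3/8 + (⅛)*9604 - 10731/4) + (-45808 - 28867)) = 1/((-3/8 + 2401/2 - 10731/4) - 74675) = 1/(-11861/8 - 74675) = 1/(-609261/8) = -8/609261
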